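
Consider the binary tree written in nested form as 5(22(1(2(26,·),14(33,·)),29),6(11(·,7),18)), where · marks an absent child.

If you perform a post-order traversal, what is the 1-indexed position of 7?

Post-order visits the left subtree, then the right subtree, then the node.
At 5: go left to 22.
  At 22: go left to 1.
    At 1: go left to 2.
      At 2: go left to 26.
        26 is a leaf — visit 26.
      At 2: no right child.
      Visit 2.
    At 1: go right to 14.
      At 14: go left to 33.
        33 is a leaf — visit 33.
      At 14: no right child.
      Visit 14.
    Visit 1.
  At 22: go right to 29.
    29 is a leaf — visit 29.
  Visit 22.
At 5: go right to 6.
  At 6: go left to 11.
    At 11: no left child.
    At 11: go right to 7.
      7 is a leaf — visit 7.
    Visit 11.
  At 6: go right to 18.
    18 is a leaf — visit 18.
  Visit 6.
Visit 5.
Full post-order sequence: 26, 2, 33, 14, 1, 29, 22, 7, 11, 18, 6, 5.

8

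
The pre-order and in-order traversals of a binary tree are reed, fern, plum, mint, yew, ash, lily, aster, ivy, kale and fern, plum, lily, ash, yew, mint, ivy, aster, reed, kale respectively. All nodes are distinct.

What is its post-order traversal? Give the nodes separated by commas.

The first element of pre-order is the root; it splits in-order into left and right subtrees.
Root reed: left subtree has 8 nodes {fern, plum, lily, ash, yew, mint, ivy, aster}, right has 1 {kale}.
  Root fern: left subtree has 0 nodes { }, right has 7 {plum, lily, ash, yew, mint, ivy, aster}.
    Root plum: left subtree has 0 nodes { }, right has 6 {lily, ash, yew, mint, ivy, aster}.
      Root mint: left subtree has 3 nodes {lily, ash, yew}, right has 2 {ivy, aster}.
        Root yew: left subtree has 2 nodes {lily, ash}, right has 0 { }.
          Root ash: left subtree has 1 node {lily}, right has 0 { }.
        Root aster: left subtree has 1 node {ivy}, right has 0 { }.

lily, ash, yew, ivy, aster, mint, plum, fern, kale, reed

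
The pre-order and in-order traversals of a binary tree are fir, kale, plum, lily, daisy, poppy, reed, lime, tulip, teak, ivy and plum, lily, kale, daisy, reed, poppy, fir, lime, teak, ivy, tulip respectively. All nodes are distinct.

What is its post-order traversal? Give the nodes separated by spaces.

lily plum reed poppy daisy kale ivy teak tulip lime fir

The first element of pre-order is the root; it splits in-order into left and right subtrees.
Root fir: left subtree has 6 nodes {plum, lily, kale, daisy, reed, poppy}, right has 4 {lime, teak, ivy, tulip}.
  Root kale: left subtree has 2 nodes {plum, lily}, right has 3 {daisy, reed, poppy}.
    Root plum: left subtree has 0 nodes { }, right has 1 {lily}.
    Root daisy: left subtree has 0 nodes { }, right has 2 {reed, poppy}.
      Root poppy: left subtree has 1 node {reed}, right has 0 { }.
  Root lime: left subtree has 0 nodes { }, right has 3 {teak, ivy, tulip}.
    Root tulip: left subtree has 2 nodes {teak, ivy}, right has 0 { }.
      Root teak: left subtree has 0 nodes { }, right has 1 {ivy}.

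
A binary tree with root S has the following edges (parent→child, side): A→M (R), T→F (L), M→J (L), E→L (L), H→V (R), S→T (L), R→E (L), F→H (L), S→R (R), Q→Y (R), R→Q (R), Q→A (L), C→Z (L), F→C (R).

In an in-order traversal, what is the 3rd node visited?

In-order visits the left subtree, then the node, then the right subtree.
At S: go left to T.
  At T: go left to F.
    At F: go left to H.
      At H: no left child.
      Visit H.
      At H: go right to V.
        V is a leaf — visit V.
    Visit F.
    At F: go right to C.
      At C: go left to Z.
        Z is a leaf — visit Z.
      Visit C.
      At C: no right child.
  Visit T.
  At T: no right child.
Visit S.
At S: go right to R.
  At R: go left to E.
    At E: go left to L.
      L is a leaf — visit L.
    Visit E.
    At E: no right child.
  Visit R.
  At R: go right to Q.
    At Q: go left to A.
      At A: no left child.
      Visit A.
      At A: go right to M.
        At M: go left to J.
          J is a leaf — visit J.
        Visit M.
        At M: no right child.
    Visit Q.
    At Q: go right to Y.
      Y is a leaf — visit Y.
Full in-order sequence: H, V, F, Z, C, T, S, L, E, R, A, J, M, Q, Y.

F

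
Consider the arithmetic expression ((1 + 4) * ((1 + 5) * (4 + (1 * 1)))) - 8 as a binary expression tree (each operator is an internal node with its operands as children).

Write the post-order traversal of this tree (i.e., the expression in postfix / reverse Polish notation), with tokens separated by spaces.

1 4 + 1 5 + 4 1 1 * + * * 8 -

Post-order on an expression tree gives postfix notation: for each operator, emit left operand, right operand, then the operator.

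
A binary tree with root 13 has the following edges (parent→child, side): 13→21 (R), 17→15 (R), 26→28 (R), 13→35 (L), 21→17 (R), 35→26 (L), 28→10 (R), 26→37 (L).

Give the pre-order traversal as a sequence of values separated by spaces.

13 35 26 37 28 10 21 17 15

Pre-order visits the node, then its left subtree, then its right subtree.
Visit 13.
At 13: go left to 35.
  Visit 35.
  At 35: go left to 26.
    Visit 26.
    At 26: go left to 37.
      37 is a leaf — visit 37.
    At 26: go right to 28.
      Visit 28.
      At 28: no left child.
      At 28: go right to 10.
        10 is a leaf — visit 10.
  At 35: no right child.
At 13: go right to 21.
  Visit 21.
  At 21: no left child.
  At 21: go right to 17.
    Visit 17.
    At 17: no left child.
    At 17: go right to 15.
      15 is a leaf — visit 15.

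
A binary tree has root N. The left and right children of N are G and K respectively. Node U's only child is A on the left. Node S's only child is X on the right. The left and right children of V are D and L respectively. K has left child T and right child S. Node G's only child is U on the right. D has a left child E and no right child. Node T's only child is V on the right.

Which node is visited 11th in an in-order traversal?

In-order visits the left subtree, then the node, then the right subtree.
At N: go left to G.
  At G: no left child.
  Visit G.
  At G: go right to U.
    At U: go left to A.
      A is a leaf — visit A.
    Visit U.
    At U: no right child.
Visit N.
At N: go right to K.
  At K: go left to T.
    At T: no left child.
    Visit T.
    At T: go right to V.
      At V: go left to D.
        At D: go left to E.
          E is a leaf — visit E.
        Visit D.
        At D: no right child.
      Visit V.
      At V: go right to L.
        L is a leaf — visit L.
  Visit K.
  At K: go right to S.
    At S: no left child.
    Visit S.
    At S: go right to X.
      X is a leaf — visit X.
Full in-order sequence: G, A, U, N, T, E, D, V, L, K, S, X.

S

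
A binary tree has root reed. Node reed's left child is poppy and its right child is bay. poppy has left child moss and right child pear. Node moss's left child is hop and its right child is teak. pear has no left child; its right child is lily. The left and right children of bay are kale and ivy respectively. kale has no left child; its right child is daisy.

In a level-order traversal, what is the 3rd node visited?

bay

Level-order visits nodes level by level from the root, left to right within each level.
Level 0: reed
Level 1: poppy, bay
Level 2: moss, pear, kale, ivy
Level 3: hop, teak, lily, daisy
Full level-order sequence: reed, poppy, bay, moss, pear, kale, ivy, hop, teak, lily, daisy.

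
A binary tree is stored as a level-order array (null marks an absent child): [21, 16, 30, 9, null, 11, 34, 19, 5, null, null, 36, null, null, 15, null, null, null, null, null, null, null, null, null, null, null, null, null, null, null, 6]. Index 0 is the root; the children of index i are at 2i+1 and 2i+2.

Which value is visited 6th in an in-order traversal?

In-order visits the left subtree, then the node, then the right subtree.
At 21: go left to 16.
  At 16: go left to 9.
    At 9: go left to 19.
      19 is a leaf — visit 19.
    Visit 9.
    At 9: go right to 5.
      5 is a leaf — visit 5.
  Visit 16.
  At 16: no right child.
Visit 21.
At 21: go right to 30.
  At 30: go left to 11.
    At 11: go left to 36.
      36 is a leaf — visit 36.
    Visit 11.
    At 11: no right child.
  Visit 30.
  At 30: go right to 34.
    At 34: no left child.
    Visit 34.
    At 34: go right to 15.
      At 15: no left child.
      Visit 15.
      At 15: go right to 6.
        6 is a leaf — visit 6.
Full in-order sequence: 19, 9, 5, 16, 21, 36, 11, 30, 34, 15, 6.

36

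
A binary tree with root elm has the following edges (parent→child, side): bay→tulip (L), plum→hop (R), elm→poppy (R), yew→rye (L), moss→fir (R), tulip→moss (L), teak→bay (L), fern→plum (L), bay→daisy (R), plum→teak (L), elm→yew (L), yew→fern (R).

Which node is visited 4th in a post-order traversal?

tulip

Post-order visits the left subtree, then the right subtree, then the node.
At elm: go left to yew.
  At yew: go left to rye.
    rye is a leaf — visit rye.
  At yew: go right to fern.
    At fern: go left to plum.
      At plum: go left to teak.
        At teak: go left to bay.
          At bay: go left to tulip.
            At tulip: go left to moss.
              At moss: no left child.
              At moss: go right to fir.
                fir is a leaf — visit fir.
              Visit moss.
            At tulip: no right child.
            Visit tulip.
          At bay: go right to daisy.
            daisy is a leaf — visit daisy.
          Visit bay.
        At teak: no right child.
        Visit teak.
      At plum: go right to hop.
        hop is a leaf — visit hop.
      Visit plum.
    At fern: no right child.
    Visit fern.
  Visit yew.
At elm: go right to poppy.
  poppy is a leaf — visit poppy.
Visit elm.
Full post-order sequence: rye, fir, moss, tulip, daisy, bay, teak, hop, plum, fern, yew, poppy, elm.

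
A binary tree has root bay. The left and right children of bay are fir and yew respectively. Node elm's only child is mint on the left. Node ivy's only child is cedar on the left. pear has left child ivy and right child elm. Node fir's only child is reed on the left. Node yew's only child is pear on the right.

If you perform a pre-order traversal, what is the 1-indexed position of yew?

4

Pre-order visits the node, then its left subtree, then its right subtree.
Visit bay.
At bay: go left to fir.
  Visit fir.
  At fir: go left to reed.
    reed is a leaf — visit reed.
  At fir: no right child.
At bay: go right to yew.
  Visit yew.
  At yew: no left child.
  At yew: go right to pear.
    Visit pear.
    At pear: go left to ivy.
      Visit ivy.
      At ivy: go left to cedar.
        cedar is a leaf — visit cedar.
      At ivy: no right child.
    At pear: go right to elm.
      Visit elm.
      At elm: go left to mint.
        mint is a leaf — visit mint.
      At elm: no right child.
Full pre-order sequence: bay, fir, reed, yew, pear, ivy, cedar, elm, mint.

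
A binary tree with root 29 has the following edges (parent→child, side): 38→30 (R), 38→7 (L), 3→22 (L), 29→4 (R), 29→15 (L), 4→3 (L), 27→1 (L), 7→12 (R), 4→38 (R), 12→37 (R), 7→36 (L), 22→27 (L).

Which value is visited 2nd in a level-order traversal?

Level-order visits nodes level by level from the root, left to right within each level.
Level 0: 29
Level 1: 15, 4
Level 2: 3, 38
Level 3: 22, 7, 30
Level 4: 27, 36, 12
Level 5: 1, 37
Full level-order sequence: 29, 15, 4, 3, 38, 22, 7, 30, 27, 36, 12, 1, 37.

15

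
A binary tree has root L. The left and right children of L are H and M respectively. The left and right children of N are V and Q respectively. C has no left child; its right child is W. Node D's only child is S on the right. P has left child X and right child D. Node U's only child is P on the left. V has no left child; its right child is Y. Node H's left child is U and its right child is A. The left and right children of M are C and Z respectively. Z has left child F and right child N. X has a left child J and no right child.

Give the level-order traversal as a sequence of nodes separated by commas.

L, H, M, U, A, C, Z, P, W, F, N, X, D, V, Q, J, S, Y

Level-order visits nodes level by level from the root, left to right within each level.
Level 0: L
Level 1: H, M
Level 2: U, A, C, Z
Level 3: P, W, F, N
Level 4: X, D, V, Q
Level 5: J, S, Y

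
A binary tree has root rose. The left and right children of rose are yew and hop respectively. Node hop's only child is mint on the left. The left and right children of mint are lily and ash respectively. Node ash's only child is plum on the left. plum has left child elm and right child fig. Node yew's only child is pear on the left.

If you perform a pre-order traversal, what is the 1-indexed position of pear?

3

Pre-order visits the node, then its left subtree, then its right subtree.
Visit rose.
At rose: go left to yew.
  Visit yew.
  At yew: go left to pear.
    pear is a leaf — visit pear.
  At yew: no right child.
At rose: go right to hop.
  Visit hop.
  At hop: go left to mint.
    Visit mint.
    At mint: go left to lily.
      lily is a leaf — visit lily.
    At mint: go right to ash.
      Visit ash.
      At ash: go left to plum.
        Visit plum.
        At plum: go left to elm.
          elm is a leaf — visit elm.
        At plum: go right to fig.
          fig is a leaf — visit fig.
      At ash: no right child.
  At hop: no right child.
Full pre-order sequence: rose, yew, pear, hop, mint, lily, ash, plum, elm, fig.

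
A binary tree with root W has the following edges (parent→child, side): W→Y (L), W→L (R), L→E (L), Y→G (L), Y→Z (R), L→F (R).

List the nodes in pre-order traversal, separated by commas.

Pre-order visits the node, then its left subtree, then its right subtree.
Visit W.
At W: go left to Y.
  Visit Y.
  At Y: go left to G.
    G is a leaf — visit G.
  At Y: go right to Z.
    Z is a leaf — visit Z.
At W: go right to L.
  Visit L.
  At L: go left to E.
    E is a leaf — visit E.
  At L: go right to F.
    F is a leaf — visit F.

W, Y, G, Z, L, E, F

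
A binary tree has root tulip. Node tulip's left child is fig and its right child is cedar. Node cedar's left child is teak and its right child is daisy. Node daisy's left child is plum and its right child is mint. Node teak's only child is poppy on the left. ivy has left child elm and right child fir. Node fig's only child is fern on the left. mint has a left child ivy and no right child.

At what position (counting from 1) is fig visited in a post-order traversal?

Post-order visits the left subtree, then the right subtree, then the node.
At tulip: go left to fig.
  At fig: go left to fern.
    fern is a leaf — visit fern.
  At fig: no right child.
  Visit fig.
At tulip: go right to cedar.
  At cedar: go left to teak.
    At teak: go left to poppy.
      poppy is a leaf — visit poppy.
    At teak: no right child.
    Visit teak.
  At cedar: go right to daisy.
    At daisy: go left to plum.
      plum is a leaf — visit plum.
    At daisy: go right to mint.
      At mint: go left to ivy.
        At ivy: go left to elm.
          elm is a leaf — visit elm.
        At ivy: go right to fir.
          fir is a leaf — visit fir.
        Visit ivy.
      At mint: no right child.
      Visit mint.
    Visit daisy.
  Visit cedar.
Visit tulip.
Full post-order sequence: fern, fig, poppy, teak, plum, elm, fir, ivy, mint, daisy, cedar, tulip.

2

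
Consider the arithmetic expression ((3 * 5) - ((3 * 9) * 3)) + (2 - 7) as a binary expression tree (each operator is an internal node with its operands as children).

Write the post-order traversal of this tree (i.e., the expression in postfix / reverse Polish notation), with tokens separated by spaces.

Post-order on an expression tree gives postfix notation: for each operator, emit left operand, right operand, then the operator.

3 5 * 3 9 * 3 * - 2 7 - +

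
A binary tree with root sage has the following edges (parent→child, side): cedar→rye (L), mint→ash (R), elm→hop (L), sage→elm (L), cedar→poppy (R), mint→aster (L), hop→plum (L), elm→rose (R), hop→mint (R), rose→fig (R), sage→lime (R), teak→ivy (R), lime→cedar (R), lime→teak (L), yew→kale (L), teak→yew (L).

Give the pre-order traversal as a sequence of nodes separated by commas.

sage, elm, hop, plum, mint, aster, ash, rose, fig, lime, teak, yew, kale, ivy, cedar, rye, poppy

Pre-order visits the node, then its left subtree, then its right subtree.
Visit sage.
At sage: go left to elm.
  Visit elm.
  At elm: go left to hop.
    Visit hop.
    At hop: go left to plum.
      plum is a leaf — visit plum.
    At hop: go right to mint.
      Visit mint.
      At mint: go left to aster.
        aster is a leaf — visit aster.
      At mint: go right to ash.
        ash is a leaf — visit ash.
  At elm: go right to rose.
    Visit rose.
    At rose: no left child.
    At rose: go right to fig.
      fig is a leaf — visit fig.
At sage: go right to lime.
  Visit lime.
  At lime: go left to teak.
    Visit teak.
    At teak: go left to yew.
      Visit yew.
      At yew: go left to kale.
        kale is a leaf — visit kale.
      At yew: no right child.
    At teak: go right to ivy.
      ivy is a leaf — visit ivy.
  At lime: go right to cedar.
    Visit cedar.
    At cedar: go left to rye.
      rye is a leaf — visit rye.
    At cedar: go right to poppy.
      poppy is a leaf — visit poppy.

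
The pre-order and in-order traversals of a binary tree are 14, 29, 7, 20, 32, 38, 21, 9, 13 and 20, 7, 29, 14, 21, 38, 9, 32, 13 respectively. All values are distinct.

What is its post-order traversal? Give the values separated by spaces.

20 7 29 21 9 38 13 32 14

The first element of pre-order is the root; it splits in-order into left and right subtrees.
Root 14: left subtree has 3 nodes {20, 7, 29}, right has 5 {21, 38, 9, 32, 13}.
  Root 29: left subtree has 2 nodes {20, 7}, right has 0 { }.
    Root 7: left subtree has 1 node {20}, right has 0 { }.
  Root 32: left subtree has 3 nodes {21, 38, 9}, right has 1 {13}.
    Root 38: left subtree has 1 node {21}, right has 1 {9}.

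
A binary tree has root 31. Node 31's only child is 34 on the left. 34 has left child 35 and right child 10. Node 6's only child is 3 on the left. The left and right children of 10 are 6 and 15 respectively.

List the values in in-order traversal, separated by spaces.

In-order visits the left subtree, then the node, then the right subtree.
At 31: go left to 34.
  At 34: go left to 35.
    35 is a leaf — visit 35.
  Visit 34.
  At 34: go right to 10.
    At 10: go left to 6.
      At 6: go left to 3.
        3 is a leaf — visit 3.
      Visit 6.
      At 6: no right child.
    Visit 10.
    At 10: go right to 15.
      15 is a leaf — visit 15.
Visit 31.
At 31: no right child.

35 34 3 6 10 15 31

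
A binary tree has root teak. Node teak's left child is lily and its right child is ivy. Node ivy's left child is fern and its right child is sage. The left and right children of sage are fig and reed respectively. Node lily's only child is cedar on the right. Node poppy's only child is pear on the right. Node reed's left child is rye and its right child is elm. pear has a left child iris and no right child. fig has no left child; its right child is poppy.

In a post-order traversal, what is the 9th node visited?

Post-order visits the left subtree, then the right subtree, then the node.
At teak: go left to lily.
  At lily: no left child.
  At lily: go right to cedar.
    cedar is a leaf — visit cedar.
  Visit lily.
At teak: go right to ivy.
  At ivy: go left to fern.
    fern is a leaf — visit fern.
  At ivy: go right to sage.
    At sage: go left to fig.
      At fig: no left child.
      At fig: go right to poppy.
        At poppy: no left child.
        At poppy: go right to pear.
          At pear: go left to iris.
            iris is a leaf — visit iris.
          At pear: no right child.
          Visit pear.
        Visit poppy.
      Visit fig.
    At sage: go right to reed.
      At reed: go left to rye.
        rye is a leaf — visit rye.
      At reed: go right to elm.
        elm is a leaf — visit elm.
      Visit reed.
    Visit sage.
  Visit ivy.
Visit teak.
Full post-order sequence: cedar, lily, fern, iris, pear, poppy, fig, rye, elm, reed, sage, ivy, teak.

elm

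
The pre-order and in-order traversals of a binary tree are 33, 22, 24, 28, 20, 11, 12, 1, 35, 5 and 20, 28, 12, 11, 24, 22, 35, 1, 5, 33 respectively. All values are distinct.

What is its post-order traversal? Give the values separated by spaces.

The first element of pre-order is the root; it splits in-order into left and right subtrees.
Root 33: left subtree has 9 nodes {20, 28, 12, 11, 24, 22, 35, 1, 5}, right has 0 { }.
  Root 22: left subtree has 5 nodes {20, 28, 12, 11, 24}, right has 3 {35, 1, 5}.
    Root 24: left subtree has 4 nodes {20, 28, 12, 11}, right has 0 { }.
      Root 28: left subtree has 1 node {20}, right has 2 {12, 11}.
        Root 11: left subtree has 1 node {12}, right has 0 { }.
    Root 1: left subtree has 1 node {35}, right has 1 {5}.

20 12 11 28 24 35 5 1 22 33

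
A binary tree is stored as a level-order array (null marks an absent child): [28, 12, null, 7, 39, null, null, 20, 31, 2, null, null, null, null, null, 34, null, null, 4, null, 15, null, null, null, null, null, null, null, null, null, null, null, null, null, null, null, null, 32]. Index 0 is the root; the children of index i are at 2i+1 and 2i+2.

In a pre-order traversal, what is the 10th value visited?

Pre-order visits the node, then its left subtree, then its right subtree.
Visit 28.
At 28: go left to 12.
  Visit 12.
  At 12: go left to 7.
    Visit 7.
    At 7: go left to 20.
      Visit 20.
      At 20: go left to 34.
        34 is a leaf — visit 34.
      At 20: no right child.
    At 7: go right to 31.
      Visit 31.
      At 31: no left child.
      At 31: go right to 4.
        Visit 4.
        At 4: go left to 32.
          32 is a leaf — visit 32.
        At 4: no right child.
  At 12: go right to 39.
    Visit 39.
    At 39: go left to 2.
      Visit 2.
      At 2: no left child.
      At 2: go right to 15.
        15 is a leaf — visit 15.
    At 39: no right child.
At 28: no right child.
Full pre-order sequence: 28, 12, 7, 20, 34, 31, 4, 32, 39, 2, 15.

2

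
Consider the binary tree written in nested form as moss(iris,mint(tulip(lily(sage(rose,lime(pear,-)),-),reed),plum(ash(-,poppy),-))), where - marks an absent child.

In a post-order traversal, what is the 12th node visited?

mint

Post-order visits the left subtree, then the right subtree, then the node.
At moss: go left to iris.
  iris is a leaf — visit iris.
At moss: go right to mint.
  At mint: go left to tulip.
    At tulip: go left to lily.
      At lily: go left to sage.
        At sage: go left to rose.
          rose is a leaf — visit rose.
        At sage: go right to lime.
          At lime: go left to pear.
            pear is a leaf — visit pear.
          At lime: no right child.
          Visit lime.
        Visit sage.
      At lily: no right child.
      Visit lily.
    At tulip: go right to reed.
      reed is a leaf — visit reed.
    Visit tulip.
  At mint: go right to plum.
    At plum: go left to ash.
      At ash: no left child.
      At ash: go right to poppy.
        poppy is a leaf — visit poppy.
      Visit ash.
    At plum: no right child.
    Visit plum.
  Visit mint.
Visit moss.
Full post-order sequence: iris, rose, pear, lime, sage, lily, reed, tulip, poppy, ash, plum, mint, moss.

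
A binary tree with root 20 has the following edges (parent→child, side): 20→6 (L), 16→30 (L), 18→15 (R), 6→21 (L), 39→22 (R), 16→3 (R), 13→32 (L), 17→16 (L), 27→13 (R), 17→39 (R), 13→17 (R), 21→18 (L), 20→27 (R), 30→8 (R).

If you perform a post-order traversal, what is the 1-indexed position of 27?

14

Post-order visits the left subtree, then the right subtree, then the node.
At 20: go left to 6.
  At 6: go left to 21.
    At 21: go left to 18.
      At 18: no left child.
      At 18: go right to 15.
        15 is a leaf — visit 15.
      Visit 18.
    At 21: no right child.
    Visit 21.
  At 6: no right child.
  Visit 6.
At 20: go right to 27.
  At 27: no left child.
  At 27: go right to 13.
    At 13: go left to 32.
      32 is a leaf — visit 32.
    At 13: go right to 17.
      At 17: go left to 16.
        At 16: go left to 30.
          At 30: no left child.
          At 30: go right to 8.
            8 is a leaf — visit 8.
          Visit 30.
        At 16: go right to 3.
          3 is a leaf — visit 3.
        Visit 16.
      At 17: go right to 39.
        At 39: no left child.
        At 39: go right to 22.
          22 is a leaf — visit 22.
        Visit 39.
      Visit 17.
    Visit 13.
  Visit 27.
Visit 20.
Full post-order sequence: 15, 18, 21, 6, 32, 8, 30, 3, 16, 22, 39, 17, 13, 27, 20.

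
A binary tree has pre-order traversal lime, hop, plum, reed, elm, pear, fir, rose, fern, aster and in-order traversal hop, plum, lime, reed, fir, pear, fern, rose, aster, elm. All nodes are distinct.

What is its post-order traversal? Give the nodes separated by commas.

The first element of pre-order is the root; it splits in-order into left and right subtrees.
Root lime: left subtree has 2 nodes {hop, plum}, right has 7 {reed, fir, pear, fern, rose, aster, elm}.
  Root hop: left subtree has 0 nodes { }, right has 1 {plum}.
  Root reed: left subtree has 0 nodes { }, right has 6 {fir, pear, fern, rose, aster, elm}.
    Root elm: left subtree has 5 nodes {fir, pear, fern, rose, aster}, right has 0 { }.
      Root pear: left subtree has 1 node {fir}, right has 3 {fern, rose, aster}.
        Root rose: left subtree has 1 node {fern}, right has 1 {aster}.

plum, hop, fir, fern, aster, rose, pear, elm, reed, lime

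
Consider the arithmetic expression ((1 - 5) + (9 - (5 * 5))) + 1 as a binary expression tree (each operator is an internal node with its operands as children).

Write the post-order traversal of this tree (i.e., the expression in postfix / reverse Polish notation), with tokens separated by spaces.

Post-order on an expression tree gives postfix notation: for each operator, emit left operand, right operand, then the operator.

1 5 - 9 5 5 * - + 1 +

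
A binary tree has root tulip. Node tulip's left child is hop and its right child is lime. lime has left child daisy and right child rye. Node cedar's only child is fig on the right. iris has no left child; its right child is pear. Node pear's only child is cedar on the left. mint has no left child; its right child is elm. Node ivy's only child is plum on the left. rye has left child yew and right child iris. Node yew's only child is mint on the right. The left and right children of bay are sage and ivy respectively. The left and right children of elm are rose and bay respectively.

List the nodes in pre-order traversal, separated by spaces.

tulip hop lime daisy rye yew mint elm rose bay sage ivy plum iris pear cedar fig

Pre-order visits the node, then its left subtree, then its right subtree.
Visit tulip.
At tulip: go left to hop.
  hop is a leaf — visit hop.
At tulip: go right to lime.
  Visit lime.
  At lime: go left to daisy.
    daisy is a leaf — visit daisy.
  At lime: go right to rye.
    Visit rye.
    At rye: go left to yew.
      Visit yew.
      At yew: no left child.
      At yew: go right to mint.
        Visit mint.
        At mint: no left child.
        At mint: go right to elm.
          Visit elm.
          At elm: go left to rose.
            rose is a leaf — visit rose.
          At elm: go right to bay.
            Visit bay.
            At bay: go left to sage.
              sage is a leaf — visit sage.
            At bay: go right to ivy.
              Visit ivy.
              At ivy: go left to plum.
                plum is a leaf — visit plum.
              At ivy: no right child.
    At rye: go right to iris.
      Visit iris.
      At iris: no left child.
      At iris: go right to pear.
        Visit pear.
        At pear: go left to cedar.
          Visit cedar.
          At cedar: no left child.
          At cedar: go right to fig.
            fig is a leaf — visit fig.
        At pear: no right child.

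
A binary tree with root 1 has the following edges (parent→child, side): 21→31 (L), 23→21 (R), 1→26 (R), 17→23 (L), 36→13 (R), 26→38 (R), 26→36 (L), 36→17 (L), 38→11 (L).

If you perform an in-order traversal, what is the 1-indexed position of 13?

7

In-order visits the left subtree, then the node, then the right subtree.
At 1: no left child.
Visit 1.
At 1: go right to 26.
  At 26: go left to 36.
    At 36: go left to 17.
      At 17: go left to 23.
        At 23: no left child.
        Visit 23.
        At 23: go right to 21.
          At 21: go left to 31.
            31 is a leaf — visit 31.
          Visit 21.
          At 21: no right child.
      Visit 17.
      At 17: no right child.
    Visit 36.
    At 36: go right to 13.
      13 is a leaf — visit 13.
  Visit 26.
  At 26: go right to 38.
    At 38: go left to 11.
      11 is a leaf — visit 11.
    Visit 38.
    At 38: no right child.
Full in-order sequence: 1, 23, 31, 21, 17, 36, 13, 26, 11, 38.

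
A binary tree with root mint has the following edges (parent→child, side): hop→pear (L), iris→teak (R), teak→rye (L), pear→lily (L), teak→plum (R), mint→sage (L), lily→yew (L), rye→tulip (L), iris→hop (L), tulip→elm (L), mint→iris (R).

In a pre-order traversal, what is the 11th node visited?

elm

Pre-order visits the node, then its left subtree, then its right subtree.
Visit mint.
At mint: go left to sage.
  sage is a leaf — visit sage.
At mint: go right to iris.
  Visit iris.
  At iris: go left to hop.
    Visit hop.
    At hop: go left to pear.
      Visit pear.
      At pear: go left to lily.
        Visit lily.
        At lily: go left to yew.
          yew is a leaf — visit yew.
        At lily: no right child.
      At pear: no right child.
    At hop: no right child.
  At iris: go right to teak.
    Visit teak.
    At teak: go left to rye.
      Visit rye.
      At rye: go left to tulip.
        Visit tulip.
        At tulip: go left to elm.
          elm is a leaf — visit elm.
        At tulip: no right child.
      At rye: no right child.
    At teak: go right to plum.
      plum is a leaf — visit plum.
Full pre-order sequence: mint, sage, iris, hop, pear, lily, yew, teak, rye, tulip, elm, plum.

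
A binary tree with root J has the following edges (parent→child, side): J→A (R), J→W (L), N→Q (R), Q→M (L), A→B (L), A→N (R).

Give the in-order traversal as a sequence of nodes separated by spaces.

W J B A N M Q

In-order visits the left subtree, then the node, then the right subtree.
At J: go left to W.
  W is a leaf — visit W.
Visit J.
At J: go right to A.
  At A: go left to B.
    B is a leaf — visit B.
  Visit A.
  At A: go right to N.
    At N: no left child.
    Visit N.
    At N: go right to Q.
      At Q: go left to M.
        M is a leaf — visit M.
      Visit Q.
      At Q: no right child.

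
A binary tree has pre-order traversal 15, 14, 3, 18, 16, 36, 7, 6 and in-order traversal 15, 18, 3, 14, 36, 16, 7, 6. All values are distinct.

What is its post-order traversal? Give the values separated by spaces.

The first element of pre-order is the root; it splits in-order into left and right subtrees.
Root 15: left subtree has 0 nodes { }, right has 7 {18, 3, 14, 36, 16, 7, 6}.
  Root 14: left subtree has 2 nodes {18, 3}, right has 4 {36, 16, 7, 6}.
    Root 3: left subtree has 1 node {18}, right has 0 { }.
    Root 16: left subtree has 1 node {36}, right has 2 {7, 6}.
      Root 7: left subtree has 0 nodes { }, right has 1 {6}.

18 3 36 6 7 16 14 15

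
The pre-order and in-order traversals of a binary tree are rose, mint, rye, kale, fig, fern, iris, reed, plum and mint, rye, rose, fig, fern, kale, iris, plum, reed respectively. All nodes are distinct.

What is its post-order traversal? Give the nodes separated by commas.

The first element of pre-order is the root; it splits in-order into left and right subtrees.
Root rose: left subtree has 2 nodes {mint, rye}, right has 6 {fig, fern, kale, iris, plum, reed}.
  Root mint: left subtree has 0 nodes { }, right has 1 {rye}.
  Root kale: left subtree has 2 nodes {fig, fern}, right has 3 {iris, plum, reed}.
    Root fig: left subtree has 0 nodes { }, right has 1 {fern}.
    Root iris: left subtree has 0 nodes { }, right has 2 {plum, reed}.
      Root reed: left subtree has 1 node {plum}, right has 0 { }.

rye, mint, fern, fig, plum, reed, iris, kale, rose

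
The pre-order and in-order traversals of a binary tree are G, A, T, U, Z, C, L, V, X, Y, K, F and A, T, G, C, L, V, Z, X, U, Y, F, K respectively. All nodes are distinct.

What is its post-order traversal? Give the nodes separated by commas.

The first element of pre-order is the root; it splits in-order into left and right subtrees.
Root G: left subtree has 2 nodes {A, T}, right has 9 {C, L, V, Z, X, U, Y, F, K}.
  Root A: left subtree has 0 nodes { }, right has 1 {T}.
  Root U: left subtree has 5 nodes {C, L, V, Z, X}, right has 3 {Y, F, K}.
    Root Z: left subtree has 3 nodes {C, L, V}, right has 1 {X}.
      Root C: left subtree has 0 nodes { }, right has 2 {L, V}.
        Root L: left subtree has 0 nodes { }, right has 1 {V}.
    Root Y: left subtree has 0 nodes { }, right has 2 {F, K}.
      Root K: left subtree has 1 node {F}, right has 0 { }.

T, A, V, L, C, X, Z, F, K, Y, U, G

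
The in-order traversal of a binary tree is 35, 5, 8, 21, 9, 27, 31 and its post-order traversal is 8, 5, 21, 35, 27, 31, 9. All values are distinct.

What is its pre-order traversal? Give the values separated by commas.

9, 35, 21, 5, 8, 31, 27

The last element of post-order is the root; it splits in-order into left and right subtrees.
Root 9: left subtree has 4 nodes {35, 5, 8, 21}, right has 2 {27, 31}.
  Root 35: left subtree has 0 nodes { }, right has 3 {5, 8, 21}.
    Root 21: left subtree has 2 nodes {5, 8}, right has 0 { }.
      Root 5: left subtree has 0 nodes { }, right has 1 {8}.
  Root 31: left subtree has 1 node {27}, right has 0 { }.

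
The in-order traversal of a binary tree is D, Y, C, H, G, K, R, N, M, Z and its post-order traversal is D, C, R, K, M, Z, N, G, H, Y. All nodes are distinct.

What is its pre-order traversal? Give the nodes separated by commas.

Y, D, H, C, G, N, K, R, Z, M

The last element of post-order is the root; it splits in-order into left and right subtrees.
Root Y: left subtree has 1 node {D}, right has 8 {C, H, G, K, R, N, M, Z}.
  Root H: left subtree has 1 node {C}, right has 6 {G, K, R, N, M, Z}.
    Root G: left subtree has 0 nodes { }, right has 5 {K, R, N, M, Z}.
      Root N: left subtree has 2 nodes {K, R}, right has 2 {M, Z}.
        Root K: left subtree has 0 nodes { }, right has 1 {R}.
        Root Z: left subtree has 1 node {M}, right has 0 { }.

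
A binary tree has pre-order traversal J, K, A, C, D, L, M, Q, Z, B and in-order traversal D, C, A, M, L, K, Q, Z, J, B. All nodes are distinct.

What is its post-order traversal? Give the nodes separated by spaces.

D C M L A Z Q K B J

The first element of pre-order is the root; it splits in-order into left and right subtrees.
Root J: left subtree has 8 nodes {D, C, A, M, L, K, Q, Z}, right has 1 {B}.
  Root K: left subtree has 5 nodes {D, C, A, M, L}, right has 2 {Q, Z}.
    Root A: left subtree has 2 nodes {D, C}, right has 2 {M, L}.
      Root C: left subtree has 1 node {D}, right has 0 { }.
      Root L: left subtree has 1 node {M}, right has 0 { }.
    Root Q: left subtree has 0 nodes { }, right has 1 {Z}.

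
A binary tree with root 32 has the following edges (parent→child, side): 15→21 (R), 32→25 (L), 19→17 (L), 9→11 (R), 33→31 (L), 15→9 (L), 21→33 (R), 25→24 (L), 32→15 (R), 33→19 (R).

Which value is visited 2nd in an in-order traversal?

In-order visits the left subtree, then the node, then the right subtree.
At 32: go left to 25.
  At 25: go left to 24.
    24 is a leaf — visit 24.
  Visit 25.
  At 25: no right child.
Visit 32.
At 32: go right to 15.
  At 15: go left to 9.
    At 9: no left child.
    Visit 9.
    At 9: go right to 11.
      11 is a leaf — visit 11.
  Visit 15.
  At 15: go right to 21.
    At 21: no left child.
    Visit 21.
    At 21: go right to 33.
      At 33: go left to 31.
        31 is a leaf — visit 31.
      Visit 33.
      At 33: go right to 19.
        At 19: go left to 17.
          17 is a leaf — visit 17.
        Visit 19.
        At 19: no right child.
Full in-order sequence: 24, 25, 32, 9, 11, 15, 21, 31, 33, 17, 19.

25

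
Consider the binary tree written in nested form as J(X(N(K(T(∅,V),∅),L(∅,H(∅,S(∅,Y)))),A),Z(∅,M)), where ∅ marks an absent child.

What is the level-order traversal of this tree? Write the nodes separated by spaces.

J X Z N A M K L T H V S Y

Level-order visits nodes level by level from the root, left to right within each level.
Level 0: J
Level 1: X, Z
Level 2: N, A, M
Level 3: K, L
Level 4: T, H
Level 5: V, S
Level 6: Y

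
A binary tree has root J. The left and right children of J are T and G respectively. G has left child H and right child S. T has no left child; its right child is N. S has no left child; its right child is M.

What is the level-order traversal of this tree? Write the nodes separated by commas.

Level-order visits nodes level by level from the root, left to right within each level.
Level 0: J
Level 1: T, G
Level 2: N, H, S
Level 3: M

J, T, G, N, H, S, M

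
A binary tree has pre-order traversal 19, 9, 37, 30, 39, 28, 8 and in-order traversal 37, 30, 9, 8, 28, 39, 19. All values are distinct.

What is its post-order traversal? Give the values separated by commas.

The first element of pre-order is the root; it splits in-order into left and right subtrees.
Root 19: left subtree has 6 nodes {37, 30, 9, 8, 28, 39}, right has 0 { }.
  Root 9: left subtree has 2 nodes {37, 30}, right has 3 {8, 28, 39}.
    Root 37: left subtree has 0 nodes { }, right has 1 {30}.
    Root 39: left subtree has 2 nodes {8, 28}, right has 0 { }.
      Root 28: left subtree has 1 node {8}, right has 0 { }.

30, 37, 8, 28, 39, 9, 19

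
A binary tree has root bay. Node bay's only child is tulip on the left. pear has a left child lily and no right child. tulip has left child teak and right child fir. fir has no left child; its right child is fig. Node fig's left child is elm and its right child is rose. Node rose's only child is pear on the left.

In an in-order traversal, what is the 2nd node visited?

tulip

In-order visits the left subtree, then the node, then the right subtree.
At bay: go left to tulip.
  At tulip: go left to teak.
    teak is a leaf — visit teak.
  Visit tulip.
  At tulip: go right to fir.
    At fir: no left child.
    Visit fir.
    At fir: go right to fig.
      At fig: go left to elm.
        elm is a leaf — visit elm.
      Visit fig.
      At fig: go right to rose.
        At rose: go left to pear.
          At pear: go left to lily.
            lily is a leaf — visit lily.
          Visit pear.
          At pear: no right child.
        Visit rose.
        At rose: no right child.
Visit bay.
At bay: no right child.
Full in-order sequence: teak, tulip, fir, elm, fig, lily, pear, rose, bay.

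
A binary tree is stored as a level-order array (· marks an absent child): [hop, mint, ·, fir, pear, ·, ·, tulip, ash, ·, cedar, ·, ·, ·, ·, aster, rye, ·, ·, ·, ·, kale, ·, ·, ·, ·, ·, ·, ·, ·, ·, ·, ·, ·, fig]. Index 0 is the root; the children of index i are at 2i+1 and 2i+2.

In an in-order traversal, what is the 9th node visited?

In-order visits the left subtree, then the node, then the right subtree.
At hop: go left to mint.
  At mint: go left to fir.
    At fir: go left to tulip.
      At tulip: go left to aster.
        aster is a leaf — visit aster.
      Visit tulip.
      At tulip: go right to rye.
        At rye: no left child.
        Visit rye.
        At rye: go right to fig.
          fig is a leaf — visit fig.
    Visit fir.
    At fir: go right to ash.
      ash is a leaf — visit ash.
  Visit mint.
  At mint: go right to pear.
    At pear: no left child.
    Visit pear.
    At pear: go right to cedar.
      At cedar: go left to kale.
        kale is a leaf — visit kale.
      Visit cedar.
      At cedar: no right child.
Visit hop.
At hop: no right child.
Full in-order sequence: aster, tulip, rye, fig, fir, ash, mint, pear, kale, cedar, hop.

kale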